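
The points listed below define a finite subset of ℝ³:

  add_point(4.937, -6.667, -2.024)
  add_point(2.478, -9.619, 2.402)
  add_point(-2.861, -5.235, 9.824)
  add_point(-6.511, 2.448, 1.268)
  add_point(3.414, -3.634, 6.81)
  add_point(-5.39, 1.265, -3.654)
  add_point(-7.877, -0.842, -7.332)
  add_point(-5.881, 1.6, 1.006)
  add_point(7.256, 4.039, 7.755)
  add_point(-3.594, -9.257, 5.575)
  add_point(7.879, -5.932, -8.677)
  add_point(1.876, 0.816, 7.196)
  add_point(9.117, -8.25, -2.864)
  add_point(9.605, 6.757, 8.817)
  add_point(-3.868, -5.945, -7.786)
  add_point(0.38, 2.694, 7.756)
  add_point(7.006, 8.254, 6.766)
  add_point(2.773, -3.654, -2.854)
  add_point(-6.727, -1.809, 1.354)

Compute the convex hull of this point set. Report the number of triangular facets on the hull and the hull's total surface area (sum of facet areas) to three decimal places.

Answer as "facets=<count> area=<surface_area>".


facets=24 area=939.821

Extreme-point indices: [1, 2, 3, 4, 5, 6, 9, 10, 12, 13, 14, 15, 16, 18] — 14 of 19 on the boundary.

Per-facet area ½‖(b−a)×(c−a)‖:
  f1: (p14, p10, p6) → 30.0977
  f2: (p12, p10, p13) → 58.2900
  f3: (p12, p14, p1) → 53.2347
  f4: (p12, p14, p10) → 37.2862
  f5: (p4, p2, p13) → 36.1469
  f6: (p4, p2, p1) → 26.7350
  f7: (p4, p12, p13) → 72.6852
  f8: (p4, p12, p1) → 31.8511
  f9: (p9, p2, p1) → 19.5350
  f10: (p9, p14, p1) → 42.8938
  f11: (p9, p14, p6) → 44.3835
  f12: (p5, p3, p6) → 9.1125
  f13: (p15, p2, p13) → 33.1170
  f14: (p15, p3, p2) → 41.3596
  f15: (p18, p3, p2) → 19.8706
  f16: (p18, p9, p2) → 26.4330
  f17: (p18, p3, p6) → 18.6485
  f18: (p18, p9, p6) → 32.4204
  f19: (p16, p15, p13) → 15.4398
  f20: (p16, p15, p3) → 35.8672
  f21: (p16, p5, p3) → 39.6164
  f22: (p16, p5, p6) → 10.9272
  f23: (p16, p10, p6) → 165.9592
  f24: (p16, p10, p13) → 37.9105
Σ area = 939.821

Euler: V−E+F = 14−36+24 = 2.


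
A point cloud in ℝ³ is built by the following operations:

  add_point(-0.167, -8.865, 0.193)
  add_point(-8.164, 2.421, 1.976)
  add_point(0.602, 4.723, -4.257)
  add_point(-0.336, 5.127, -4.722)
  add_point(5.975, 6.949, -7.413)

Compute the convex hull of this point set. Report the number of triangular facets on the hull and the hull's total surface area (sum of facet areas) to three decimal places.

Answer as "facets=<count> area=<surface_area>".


4 of the 5 inputs are extreme points: [0, 1, 3, 4].

Facet areas (half cross-product norm):
  f1: (p0, p4, p1) → 115.9990
  f2: (p3, p4, p1) → 10.9754
  f3: (p3, p0, p1) → 70.9452
  f4: (p3, p0, p4) → 49.1581
Σ area = 247.078

Euler characteristic 4−6+4 = 2 ✓

facets=4 area=247.078


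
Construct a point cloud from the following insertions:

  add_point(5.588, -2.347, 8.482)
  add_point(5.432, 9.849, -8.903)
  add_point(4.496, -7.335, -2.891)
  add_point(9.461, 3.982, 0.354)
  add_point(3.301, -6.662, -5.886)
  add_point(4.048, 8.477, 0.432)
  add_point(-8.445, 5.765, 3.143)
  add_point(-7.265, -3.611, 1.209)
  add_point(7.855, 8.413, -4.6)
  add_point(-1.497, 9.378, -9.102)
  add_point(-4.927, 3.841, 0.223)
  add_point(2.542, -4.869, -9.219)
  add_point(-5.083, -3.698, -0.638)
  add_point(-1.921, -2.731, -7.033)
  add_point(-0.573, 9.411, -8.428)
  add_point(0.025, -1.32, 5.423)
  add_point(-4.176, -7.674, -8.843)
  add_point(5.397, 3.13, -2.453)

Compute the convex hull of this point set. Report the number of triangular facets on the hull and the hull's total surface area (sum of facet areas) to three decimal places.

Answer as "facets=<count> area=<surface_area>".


13 of the 18 inputs are extreme points: [0, 1, 2, 3, 4, 5, 6, 7, 8, 9, 11, 14, 16].

Per-facet area ½‖(b−a)×(c−a)‖:
  f1: (p5, p0, p6) → 87.2643
  f2: (p5, p0, p3) → 38.5680
  f3: (p9, p16, p6) → 118.3285
  f4: (p11, p9, p16) → 53.5971
  f5: (p11, p9, p1) → 50.3356
  f6: (p7, p16, p6) → 44.9498
  f7: (p7, p0, p6) → 71.2832
  f8: (p8, p5, p3) → 19.4828
  f9: (p8, p5, p1) → 15.0080
  f10: (p8, p11, p3) → 49.5294
  f11: (p8, p11, p1) → 38.0451
  f12: (p14, p5, p1) → 28.0141
  f13: (p14, p9, p1) → 2.2509
  f14: (p14, p5, p6) → 63.6982
  f15: (p14, p9, p6) → 8.2711
  f16: (p2, p7, p16) → 56.7675
  f17: (p2, p7, p0) → 76.6873
  f18: (p2, p0, p3) → 62.4821
  f19: (p2, p11, p3) → 45.1332
  f20: (p4, p11, p16) → 14.0569
  f21: (p4, p2, p16) → 10.2453
  f22: (p4, p2, p11) → 1.9598
Σ area = 955.958

Euler characteristic 13−33+22 = 2 ✓

facets=22 area=955.958


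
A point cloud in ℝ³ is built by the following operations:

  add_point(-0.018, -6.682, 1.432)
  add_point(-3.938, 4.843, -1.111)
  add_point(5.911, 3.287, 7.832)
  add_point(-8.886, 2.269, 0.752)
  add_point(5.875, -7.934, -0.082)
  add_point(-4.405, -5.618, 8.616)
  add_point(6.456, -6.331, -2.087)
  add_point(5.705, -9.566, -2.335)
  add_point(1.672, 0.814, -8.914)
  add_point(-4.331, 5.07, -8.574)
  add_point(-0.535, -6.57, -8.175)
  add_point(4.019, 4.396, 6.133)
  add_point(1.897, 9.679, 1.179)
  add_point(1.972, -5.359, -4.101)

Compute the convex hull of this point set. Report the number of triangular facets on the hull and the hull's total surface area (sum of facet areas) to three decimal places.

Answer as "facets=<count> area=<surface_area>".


Extreme-point indices: [2, 3, 4, 5, 6, 7, 8, 9, 10, 11, 12] — 11 of 14 on the boundary.

Triangle areas on the boundary:
  f1: (p9, p12, p3) → 62.1745
  f2: (p11, p12, p3) → 48.8871
  f3: (p11, p5, p3) → 73.9557
  f4: (p8, p12, p6) → 73.6805
  f5: (p8, p9, p12) → 45.3056
  f6: (p8, p7, p6) → 15.9616
  f7: (p2, p11, p5) → 18.4729
  f8: (p2, p12, p6) → 69.5506
  f9: (p2, p11, p12) → 5.0939
  f10: (p10, p8, p7) → 34.4812
  f11: (p10, p8, p9) → 27.0708
  f12: (p10, p7, p5) → 69.6020
  f13: (p10, p9, p3) → 65.1530
  f14: (p10, p5, p3) → 88.6471
  f15: (p4, p7, p5) → 15.6726
  f16: (p4, p2, p5) → 81.0541
  f17: (p4, p7, p6) → 3.5554
  f18: (p4, p2, p6) → 18.0381
Σ area = 816.357

Euler characteristic 11−27+18 = 2 ✓

facets=18 area=816.357


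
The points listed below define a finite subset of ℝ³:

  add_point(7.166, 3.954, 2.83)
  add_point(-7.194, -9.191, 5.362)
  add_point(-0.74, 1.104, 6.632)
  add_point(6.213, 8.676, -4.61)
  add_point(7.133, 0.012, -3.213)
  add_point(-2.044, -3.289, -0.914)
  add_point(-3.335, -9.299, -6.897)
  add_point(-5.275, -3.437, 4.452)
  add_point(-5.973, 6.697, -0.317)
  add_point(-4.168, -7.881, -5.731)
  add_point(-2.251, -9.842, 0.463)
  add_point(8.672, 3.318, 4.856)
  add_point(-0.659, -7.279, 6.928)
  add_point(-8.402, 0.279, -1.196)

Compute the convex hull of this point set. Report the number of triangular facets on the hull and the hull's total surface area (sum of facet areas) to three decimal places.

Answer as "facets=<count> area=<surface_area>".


facets=16 area=791.174

10 of the 14 inputs are extreme points: [1, 2, 3, 4, 6, 8, 10, 11, 12, 13].

Per-facet area ½‖(b−a)×(c−a)‖:
  f1: (p1, p6, p13) → 64.3774
  f2: (p1, p6, p10) → 21.1989
  f3: (p8, p3, p11) → 72.1000
  f4: (p8, p1, p13) → 30.4486
  f5: (p8, p6, p13) → 32.5594
  f6: (p8, p6, p3) → 113.4399
  f7: (p4, p3, p11) → 38.2441
  f8: (p4, p6, p3) → 54.7660
  f9: (p4, p6, p10) → 51.3804
  f10: (p12, p1, p10) → 21.4361
  f11: (p12, p4, p11) → 61.0337
  f12: (p12, p4, p10) → 49.6047
  f13: (p2, p8, p1) → 62.7275
  f14: (p2, p12, p1) → 28.3238
  f15: (p2, p8, p11) → 49.3321
  f16: (p2, p12, p11) → 40.2021
Σ area = 791.174

Check V−E+F: 10 − 24 + 16 = 2.


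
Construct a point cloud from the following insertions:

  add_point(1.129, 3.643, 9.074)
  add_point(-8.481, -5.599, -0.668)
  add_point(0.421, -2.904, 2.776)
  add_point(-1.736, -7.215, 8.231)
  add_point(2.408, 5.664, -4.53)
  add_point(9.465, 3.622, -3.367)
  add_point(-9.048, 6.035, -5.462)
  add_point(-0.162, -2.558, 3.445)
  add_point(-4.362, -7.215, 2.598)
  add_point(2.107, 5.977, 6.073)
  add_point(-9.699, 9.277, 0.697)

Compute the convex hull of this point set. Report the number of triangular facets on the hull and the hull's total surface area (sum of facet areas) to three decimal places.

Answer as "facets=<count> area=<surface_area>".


facets=14 area=727.213

Extreme-point indices: [0, 1, 3, 4, 5, 6, 8, 9, 10] — 9 of 11 on the boundary.

Area of each hull facet:
  f1: (p0, p3, p10) → 82.5528
  f2: (p0, p3, p5) → 84.0642
  f3: (p1, p3, p10) → 83.9528
  f4: (p9, p0, p10) → 25.5443
  f5: (p9, p0, p5) → 18.6499
  f6: (p6, p1, p10) → 43.8171
  f7: (p6, p1, p5) → 115.7935
  f8: (p8, p3, p5) → 57.6373
  f9: (p8, p1, p5) → 50.0299
  f10: (p8, p1, p3) → 8.8711
  f11: (p4, p6, p10) → 40.1685
  f12: (p4, p6, p5) → 10.9462
  f13: (p4, p9, p10) → 66.0108
  f14: (p4, p9, p5) → 39.1745
Σ area = 727.213

Euler: V−E+F = 9−21+14 = 2.


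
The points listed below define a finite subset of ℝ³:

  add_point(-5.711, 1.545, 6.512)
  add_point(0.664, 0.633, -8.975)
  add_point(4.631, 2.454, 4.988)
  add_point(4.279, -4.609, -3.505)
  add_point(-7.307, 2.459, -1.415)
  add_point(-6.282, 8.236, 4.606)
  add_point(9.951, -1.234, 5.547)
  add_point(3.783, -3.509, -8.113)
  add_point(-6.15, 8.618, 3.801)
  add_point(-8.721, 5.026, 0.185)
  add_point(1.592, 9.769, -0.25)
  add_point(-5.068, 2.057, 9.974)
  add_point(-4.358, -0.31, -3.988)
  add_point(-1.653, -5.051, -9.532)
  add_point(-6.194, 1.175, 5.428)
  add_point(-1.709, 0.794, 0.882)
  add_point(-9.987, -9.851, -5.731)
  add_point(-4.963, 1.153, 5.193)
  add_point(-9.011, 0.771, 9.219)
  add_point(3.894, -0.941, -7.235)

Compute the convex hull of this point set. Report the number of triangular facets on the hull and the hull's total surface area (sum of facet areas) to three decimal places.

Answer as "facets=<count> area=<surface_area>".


facets=24 area=957.234

Extreme-point indices: [1, 2, 3, 5, 6, 7, 8, 9, 10, 11, 13, 16, 18, 19] — 14 of 20 on the boundary.

Per-facet area ½‖(b−a)×(c−a)‖:
  f1: (p18, p6, p16) → 175.9603
  f2: (p18, p11, p6) → 21.6918
  f3: (p2, p10, p6) → 20.5206
  f4: (p2, p11, p6) → 26.3898
  f5: (p2, p11, p10) → 51.8154
  f6: (p3, p6, p16) → 62.2670
  f7: (p3, p7, p16) → 36.1244
  f8: (p3, p7, p6) → 17.1895
  f9: (p19, p10, p6) → 84.5155
  f10: (p19, p7, p6) → 18.3884
  f11: (p19, p1, p10) → 25.2134
  f12: (p19, p1, p7) → 5.3137
  f13: (p9, p18, p16) → 80.0581
  f14: (p9, p1, p16) → 97.1408
  f15: (p9, p1, p10) → 67.6275
  f16: (p5, p11, p10) → 36.5567
  f17: (p5, p18, p11) → 17.4354
  f18: (p5, p9, p18) → 27.0126
  f19: (p13, p7, p16) → 18.6508
  f20: (p13, p1, p16) → 22.8271
  f21: (p13, p1, p7) → 14.1305
  f22: (p8, p9, p10) → 24.7136
  f23: (p8, p5, p10) → 3.1906
  f24: (p8, p5, p9) → 2.5001
Σ area = 957.234

Check V−E+F: 14 − 36 + 24 = 2.


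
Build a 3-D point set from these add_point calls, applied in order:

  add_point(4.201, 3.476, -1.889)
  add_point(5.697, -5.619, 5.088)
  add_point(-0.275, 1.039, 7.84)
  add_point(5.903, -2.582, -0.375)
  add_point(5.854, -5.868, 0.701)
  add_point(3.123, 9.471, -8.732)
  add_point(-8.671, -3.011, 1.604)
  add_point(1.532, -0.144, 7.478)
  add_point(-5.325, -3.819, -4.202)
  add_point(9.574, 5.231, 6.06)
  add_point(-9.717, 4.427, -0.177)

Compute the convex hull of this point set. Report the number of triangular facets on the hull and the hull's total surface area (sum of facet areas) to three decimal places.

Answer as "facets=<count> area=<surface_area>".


facets=16 area=743.322

Hull vertices (10/11): indices [1, 2, 3, 4, 5, 6, 7, 8, 9, 10].

Area of each hull facet:
  f1: (p5, p9, p10) → 131.4515
  f2: (p8, p5, p10) → 78.8104
  f3: (p8, p5, p4) → 98.8857
  f4: (p2, p9, p10) → 61.7520
  f5: (p3, p4, p9) → 16.0308
  f6: (p3, p5, p9) → 78.9343
  f7: (p3, p5, p4) → 8.8906
  f8: (p1, p4, p9) → 25.2205
  f9: (p6, p8, p10) → 26.0486
  f10: (p6, p2, p10) → 42.9844
  f11: (p6, p1, p2) → 52.3887
  f12: (p6, p8, p4) → 41.4356
  f13: (p6, p1, p4) → 32.4187
  f14: (p7, p2, p9) → 9.7839
  f15: (p7, p1, p9) → 35.4021
  f16: (p7, p1, p2) → 2.8844
Σ area = 743.322

Check V−E+F: 10 − 24 + 16 = 2.


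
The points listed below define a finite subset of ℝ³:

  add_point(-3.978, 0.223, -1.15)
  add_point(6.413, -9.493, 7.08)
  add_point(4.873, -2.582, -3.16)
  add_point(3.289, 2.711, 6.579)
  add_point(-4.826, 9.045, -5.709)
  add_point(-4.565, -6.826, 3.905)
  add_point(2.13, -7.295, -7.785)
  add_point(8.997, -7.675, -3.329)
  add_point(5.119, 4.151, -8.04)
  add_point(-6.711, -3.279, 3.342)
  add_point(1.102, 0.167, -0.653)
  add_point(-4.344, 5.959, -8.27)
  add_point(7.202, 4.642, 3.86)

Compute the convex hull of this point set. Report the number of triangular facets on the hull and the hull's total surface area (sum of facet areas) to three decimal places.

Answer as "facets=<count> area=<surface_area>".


facets=16 area=863.151

10 of the 13 inputs are extreme points: [1, 3, 4, 5, 6, 7, 8, 9, 11, 12].

Facet areas (half cross-product norm):
  f1: (p3, p4, p9) → 87.6395
  f2: (p6, p1, p7) → 42.0902
  f3: (p8, p6, p7) → 47.8966
  f4: (p5, p6, p9) → 27.7987
  f5: (p5, p6, p1) → 76.8205
  f6: (p5, p3, p9) → 25.2865
  f7: (p5, p3, p1) → 65.5849
  f8: (p12, p3, p4) → 40.6190
  f9: (p12, p8, p4) → 68.3109
  f10: (p12, p8, p7) → 74.9761
  f11: (p12, p1, p7) → 72.7850
  f12: (p12, p3, p1) → 31.7810
  f13: (p11, p8, p4) → 18.8672
  f14: (p11, p8, p6) → 56.8903
  f15: (p11, p4, p9) → 30.3228
  f16: (p11, p6, p9) → 95.4814
Σ area = 863.151

Euler: V−E+F = 10−24+16 = 2.


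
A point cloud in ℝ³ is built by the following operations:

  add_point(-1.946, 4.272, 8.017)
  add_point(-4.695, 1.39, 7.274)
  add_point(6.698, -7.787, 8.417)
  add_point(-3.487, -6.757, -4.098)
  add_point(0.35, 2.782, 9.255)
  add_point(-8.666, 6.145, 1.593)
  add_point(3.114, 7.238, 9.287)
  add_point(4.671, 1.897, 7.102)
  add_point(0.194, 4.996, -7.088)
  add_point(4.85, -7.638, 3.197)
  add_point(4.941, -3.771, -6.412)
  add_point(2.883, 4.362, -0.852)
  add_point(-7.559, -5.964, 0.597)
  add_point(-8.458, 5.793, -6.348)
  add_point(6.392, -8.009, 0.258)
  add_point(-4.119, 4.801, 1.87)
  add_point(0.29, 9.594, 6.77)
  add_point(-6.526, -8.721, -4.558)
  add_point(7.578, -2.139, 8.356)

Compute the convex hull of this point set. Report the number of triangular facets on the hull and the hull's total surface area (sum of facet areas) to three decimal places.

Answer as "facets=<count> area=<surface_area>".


facets=26 area=988.158

15 of the 19 inputs are extreme points: [0, 1, 2, 4, 5, 6, 8, 10, 11, 12, 13, 14, 16, 17, 18].

Triangle areas on the boundary:
  f1: (p13, p16, p5) → 38.3436
  f2: (p13, p16, p8) → 63.3246
  f3: (p10, p13, p17) → 89.2767
  f4: (p10, p13, p8) → 36.5065
  f5: (p11, p16, p8) → 26.9347
  f6: (p11, p10, p18) → 61.1837
  f7: (p11, p10, p8) → 32.1603
  f8: (p4, p2, p1) → 33.6776
  f9: (p6, p11, p18) → 52.0340
  f10: (p6, p11, p16) → 21.3940
  f11: (p6, p2, p18) → 16.9865
  f12: (p6, p4, p2) → 28.8273
  f13: (p12, p2, p17) → 47.4684
  f14: (p12, p2, p1) → 74.6150
  f15: (p12, p1, p5) → 42.8510
  f16: (p12, p13, p5) → 48.1071
  f17: (p12, p13, p17) → 40.6008
  f18: (p14, p10, p17) → 50.0326
  f19: (p14, p2, p17) → 52.0330
  f20: (p14, p10, p18) → 37.4043
  f21: (p14, p2, p18) → 23.3397
  f22: (p0, p4, p1) → 5.9056
  f23: (p0, p6, p4) → 7.8752
  f24: (p0, p6, p16) → 12.2989
  f25: (p0, p16, p5) → 27.9645
  f26: (p0, p1, p5) → 17.0125
Σ area = 988.158

Euler: V−E+F = 15−39+26 = 2.


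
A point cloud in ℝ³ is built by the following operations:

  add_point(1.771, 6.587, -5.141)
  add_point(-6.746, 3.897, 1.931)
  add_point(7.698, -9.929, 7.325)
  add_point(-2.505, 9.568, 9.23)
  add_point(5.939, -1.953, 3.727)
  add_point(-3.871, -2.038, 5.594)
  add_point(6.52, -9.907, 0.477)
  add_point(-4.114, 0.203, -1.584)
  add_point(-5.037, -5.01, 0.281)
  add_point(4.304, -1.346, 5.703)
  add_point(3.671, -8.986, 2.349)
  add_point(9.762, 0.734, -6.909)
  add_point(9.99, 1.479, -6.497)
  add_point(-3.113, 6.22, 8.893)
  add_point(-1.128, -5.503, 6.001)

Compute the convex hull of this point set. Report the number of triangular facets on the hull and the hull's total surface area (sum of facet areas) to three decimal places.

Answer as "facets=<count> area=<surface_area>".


Hull vertices (13/15): indices [0, 1, 2, 3, 5, 6, 7, 8, 10, 11, 12, 13, 14].

Area of each hull facet:
  f1: (p3, p2, p12) → 179.8837
  f2: (p0, p3, p1) → 57.9286
  f3: (p0, p3, p12) → 66.0183
  f4: (p5, p8, p1) → 23.2359
  f5: (p7, p8, p1) → 15.2636
  f6: (p7, p0, p1) → 26.8309
  f7: (p11, p2, p12) → 7.7862
  f8: (p11, p6, p2) → 40.0005
  f9: (p11, p6, p8) → 83.4227
  f10: (p11, p7, p8) → 39.7424
  f11: (p11, p0, p12) → 4.1220
  f12: (p11, p7, p0) → 46.5264
  f13: (p10, p8, p2) → 20.0258
  f14: (p10, p6, p2) → 11.3236
  f15: (p10, p6, p8) → 12.1537
  f16: (p13, p3, p2) → 23.1216
  f17: (p13, p3, p1) → 12.5703
  f18: (p13, p5, p1) → 28.8332
  f19: (p14, p8, p2) → 26.5939
  f20: (p14, p5, p8) → 13.5310
  f21: (p14, p13, p2) → 51.3792
  f22: (p14, p13, p5) → 15.2823
Σ area = 805.576

Euler characteristic 13−33+22 = 2 ✓

facets=22 area=805.576


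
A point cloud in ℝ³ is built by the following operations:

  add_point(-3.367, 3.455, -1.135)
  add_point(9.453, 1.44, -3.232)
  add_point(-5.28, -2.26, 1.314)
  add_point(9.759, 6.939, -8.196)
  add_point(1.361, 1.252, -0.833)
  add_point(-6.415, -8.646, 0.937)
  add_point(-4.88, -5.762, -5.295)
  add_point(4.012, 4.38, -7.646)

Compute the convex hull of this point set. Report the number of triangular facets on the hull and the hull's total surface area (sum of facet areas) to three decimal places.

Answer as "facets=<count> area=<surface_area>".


Points on the hull: [0, 1, 2, 3, 4, 5, 6, 7] (8 of 8).

Per-facet area ½‖(b−a)×(c−a)‖:
  f1: (p6, p2, p5) → 21.0520
  f2: (p6, p0, p2) → 24.3146
  f3: (p1, p2, p5) → 47.7491
  f4: (p1, p6, p5) → 54.8983
  f5: (p1, p6, p3) → 57.5325
  f6: (p1, p0, p3) → 48.7070
  f7: (p7, p0, p3) → 19.7350
  f8: (p7, p6, p3) → 18.2824
  f9: (p7, p6, p0) → 50.3971
  f10: (p4, p0, p2) → 16.8587
  f11: (p4, p1, p2) → 14.1833
  f12: (p4, p1, p0) → 11.9129
Σ area = 385.623

Euler: V−E+F = 8−18+12 = 2.

facets=12 area=385.623


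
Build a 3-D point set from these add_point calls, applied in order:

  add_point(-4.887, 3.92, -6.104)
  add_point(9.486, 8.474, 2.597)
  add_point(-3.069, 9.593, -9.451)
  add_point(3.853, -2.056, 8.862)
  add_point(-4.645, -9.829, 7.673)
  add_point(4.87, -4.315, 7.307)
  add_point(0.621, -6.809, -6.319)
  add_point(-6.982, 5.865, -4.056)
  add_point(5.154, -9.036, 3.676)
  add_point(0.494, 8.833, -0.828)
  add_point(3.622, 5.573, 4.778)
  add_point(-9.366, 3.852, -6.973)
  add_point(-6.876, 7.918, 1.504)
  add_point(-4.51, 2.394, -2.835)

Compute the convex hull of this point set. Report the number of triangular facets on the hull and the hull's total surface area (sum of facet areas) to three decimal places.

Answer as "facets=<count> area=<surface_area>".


facets=18 area=1002.600

Hull vertices (11/14): indices [1, 2, 3, 4, 5, 6, 8, 9, 10, 11, 12].

Per-facet area ½‖(b−a)×(c−a)‖:
  f1: (p6, p4, p11) → 111.3722
  f2: (p6, p2, p11) → 64.8827
  f3: (p6, p2, p1) → 140.0234
  f4: (p12, p4, p11) → 91.7309
  f5: (p12, p2, p11) → 42.2040
  f6: (p8, p6, p1) → 100.0511
  f7: (p8, p6, p4) → 59.4070
  f8: (p3, p12, p4) → 94.2361
  f9: (p9, p2, p1) → 32.7862
  f10: (p9, p12, p1) → 23.7646
  f11: (p9, p12, p2) → 36.3314
  f12: (p10, p12, p1) → 30.5996
  f13: (p10, p3, p1) → 25.8971
  f14: (p10, p3, p12) → 45.6587
  f15: (p5, p8, p4) → 30.9049
  f16: (p5, p3, p4) → 16.0542
  f17: (p5, p8, p1) → 37.4173
  f18: (p5, p3, p1) → 19.2791
Σ area = 1002.600

Euler characteristic 11−27+18 = 2 ✓


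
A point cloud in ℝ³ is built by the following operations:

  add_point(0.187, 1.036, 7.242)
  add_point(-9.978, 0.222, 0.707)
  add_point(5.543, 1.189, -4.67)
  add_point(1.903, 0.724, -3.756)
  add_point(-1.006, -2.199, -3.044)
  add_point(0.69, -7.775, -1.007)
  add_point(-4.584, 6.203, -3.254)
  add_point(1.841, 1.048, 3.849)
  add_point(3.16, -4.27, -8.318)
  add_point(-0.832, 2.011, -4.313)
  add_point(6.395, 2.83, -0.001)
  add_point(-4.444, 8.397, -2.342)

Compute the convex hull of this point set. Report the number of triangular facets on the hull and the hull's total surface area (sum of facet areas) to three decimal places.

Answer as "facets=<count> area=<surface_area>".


facets=12 area=505.199

Extreme-point indices: [0, 1, 2, 5, 6, 8, 10, 11] — 8 of 12 on the boundary.

Facet areas (half cross-product norm):
  f1: (p8, p5, p1) → 56.7072
  f2: (p8, p5, p10) → 46.2659
  f3: (p0, p5, p1) → 67.5935
  f4: (p0, p5, p10) → 53.6998
  f5: (p0, p11, p1) → 58.7636
  f6: (p0, p11, p10) → 56.7401
  f7: (p6, p8, p1) → 62.7135
  f8: (p6, p11, p1) → 9.3673
  f9: (p6, p11, p8) → 10.0433
  f10: (p2, p8, p10) → 10.5494
  f11: (p2, p11, p10) → 30.6629
  f12: (p2, p11, p8) → 42.0927
Σ area = 505.199

Euler characteristic 8−18+12 = 2 ✓


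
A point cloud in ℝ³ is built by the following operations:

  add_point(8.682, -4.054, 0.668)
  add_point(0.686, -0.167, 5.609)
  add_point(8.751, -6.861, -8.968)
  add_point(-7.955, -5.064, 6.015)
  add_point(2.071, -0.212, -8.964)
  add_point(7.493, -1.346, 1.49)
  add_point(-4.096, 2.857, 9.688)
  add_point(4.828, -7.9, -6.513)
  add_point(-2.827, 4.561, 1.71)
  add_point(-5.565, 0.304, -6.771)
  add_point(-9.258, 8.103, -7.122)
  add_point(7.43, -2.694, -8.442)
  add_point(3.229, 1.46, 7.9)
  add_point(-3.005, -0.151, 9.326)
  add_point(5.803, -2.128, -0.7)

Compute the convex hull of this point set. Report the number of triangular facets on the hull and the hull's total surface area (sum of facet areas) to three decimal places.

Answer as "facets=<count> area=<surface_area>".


Extreme-point indices: [0, 2, 3, 4, 5, 6, 7, 8, 9, 10, 11, 12, 13] — 13 of 15 on the boundary.

Triangle areas on the boundary:
  f1: (p3, p6, p10) → 85.2598
  f2: (p9, p7, p2) → 27.1390
  f3: (p9, p3, p10) → 57.7937
  f4: (p9, p3, p7) → 92.4959
  f5: (p4, p9, p10) → 30.5703
  f6: (p4, p9, p2) → 25.8162
  f7: (p12, p5, p10) → 83.6485
  f8: (p0, p7, p2) → 21.3587
  f9: (p0, p3, p7) → 77.4706
  f10: (p0, p12, p5) → 8.8164
  f11: (p11, p4, p2) → 9.8414
  f12: (p11, p0, p2) → 20.4249
  f13: (p11, p0, p5) → 14.2200
  f14: (p11, p5, p10) → 98.9409
  f15: (p11, p4, p10) → 12.2364
  f16: (p8, p6, p10) → 32.8683
  f17: (p8, p12, p10) → 7.4031
  f18: (p8, p12, p6) → 29.8315
  f19: (p13, p3, p6) → 11.2493
  f20: (p13, p12, p6) → 10.5460
  f21: (p13, p0, p3) → 57.9150
  f22: (p13, p0, p12) → 30.1471
Σ area = 845.993

Euler: V−E+F = 13−33+22 = 2.

facets=22 area=845.993


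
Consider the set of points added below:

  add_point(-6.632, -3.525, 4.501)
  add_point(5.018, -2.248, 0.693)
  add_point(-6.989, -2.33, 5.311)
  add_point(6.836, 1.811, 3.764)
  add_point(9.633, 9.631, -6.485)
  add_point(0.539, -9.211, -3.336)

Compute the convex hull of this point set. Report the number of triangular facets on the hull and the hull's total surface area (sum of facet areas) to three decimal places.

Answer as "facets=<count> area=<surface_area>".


facets=8 area=417.015

Points on the hull: [0, 1, 2, 3, 4, 5] (6 of 6).

Per-facet area ½‖(b−a)×(c−a)‖:
  f1: (p1, p5, p4) → 56.1067
  f2: (p3, p4, p2) → 85.3052
  f3: (p3, p1, p4) → 35.5482
  f4: (p3, p1, p5) → 4.9278
  f5: (p0, p4, p2) → 17.5623
  f6: (p0, p5, p4) → 127.1685
  f7: (p0, p3, p2) → 10.7747
  f8: (p0, p3, p5) → 79.6220
Σ area = 417.015

Euler: V−E+F = 6−12+8 = 2.


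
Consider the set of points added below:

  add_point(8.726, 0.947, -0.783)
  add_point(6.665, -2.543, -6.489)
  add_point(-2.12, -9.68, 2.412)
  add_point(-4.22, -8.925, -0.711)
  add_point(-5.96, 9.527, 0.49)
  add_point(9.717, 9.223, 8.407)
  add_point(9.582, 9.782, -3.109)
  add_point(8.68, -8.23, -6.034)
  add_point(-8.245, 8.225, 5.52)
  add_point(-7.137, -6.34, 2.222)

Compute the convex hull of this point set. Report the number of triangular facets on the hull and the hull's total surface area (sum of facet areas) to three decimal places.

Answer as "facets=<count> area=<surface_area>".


facets=14 area=1003.195

9 of the 10 inputs are extreme points: [1, 2, 3, 4, 5, 6, 7, 8, 9].

Per-facet area ½‖(b−a)×(c−a)‖:
  f1: (p2, p5, p8) → 169.6809
  f2: (p7, p2, p5) → 150.3652
  f3: (p7, p6, p5) → 104.6603
  f4: (p7, p6, p1) → 24.3029
  f5: (p7, p3, p2) → 26.3509
  f6: (p7, p3, p1) → 41.1163
  f7: (p4, p5, p8) → 49.8021
  f8: (p4, p6, p5) → 89.8409
  f9: (p4, p6, p1) → 102.9886
  f10: (p4, p3, p1) → 120.4096
  f11: (p9, p2, p8) → 36.3428
  f12: (p9, p3, p2) → 9.3459
  f13: (p9, p4, p8) → 42.4986
  f14: (p9, p4, p3) → 35.4902
Σ area = 1003.195

Euler characteristic 9−21+14 = 2 ✓


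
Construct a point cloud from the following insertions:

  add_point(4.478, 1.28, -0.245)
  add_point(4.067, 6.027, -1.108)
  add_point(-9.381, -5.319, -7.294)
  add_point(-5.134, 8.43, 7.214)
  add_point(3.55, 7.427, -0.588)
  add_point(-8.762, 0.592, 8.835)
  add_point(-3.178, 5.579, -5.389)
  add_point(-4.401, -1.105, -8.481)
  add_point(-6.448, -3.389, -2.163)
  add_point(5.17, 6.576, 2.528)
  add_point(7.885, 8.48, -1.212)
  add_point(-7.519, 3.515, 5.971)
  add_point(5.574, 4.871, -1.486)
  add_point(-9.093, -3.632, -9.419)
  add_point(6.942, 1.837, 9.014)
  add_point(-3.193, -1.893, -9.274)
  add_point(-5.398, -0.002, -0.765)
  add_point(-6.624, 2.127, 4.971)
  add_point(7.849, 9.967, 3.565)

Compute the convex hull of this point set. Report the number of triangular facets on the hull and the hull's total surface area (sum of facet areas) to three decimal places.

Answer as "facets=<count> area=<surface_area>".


12 of the 19 inputs are extreme points: [0, 2, 3, 5, 6, 8, 10, 11, 13, 14, 15, 18].

Triangle areas on the boundary:
  f1: (p18, p14, p10) → 23.5751
  f2: (p3, p18, p14) → 62.9476
  f3: (p6, p18, p10) → 28.0240
  f4: (p6, p3, p18) → 82.1225
  f5: (p6, p15, p10) → 47.6063
  f6: (p5, p3, p14) → 60.7295
  f7: (p0, p14, p10) → 38.4656
  f8: (p0, p15, p10) → 44.9037
  f9: (p0, p14, p2) → 62.5541
  f10: (p0, p15, p2) → 40.2453
  f11: (p13, p6, p3) → 68.8326
  f12: (p13, p5, p2) → 20.1100
  f13: (p13, p15, p2) → 8.1103
  f14: (p13, p6, p15) → 24.9932
  f15: (p8, p14, p2) → 18.8973
  f16: (p8, p5, p2) → 23.4984
  f17: (p8, p5, p14) → 92.7609
  f18: (p11, p5, p3) → 9.8048
  f19: (p11, p13, p3) → 37.9170
  f20: (p11, p13, p5) → 34.8615
Σ area = 830.960

Check V−E+F: 12 − 30 + 20 = 2.

facets=20 area=830.960


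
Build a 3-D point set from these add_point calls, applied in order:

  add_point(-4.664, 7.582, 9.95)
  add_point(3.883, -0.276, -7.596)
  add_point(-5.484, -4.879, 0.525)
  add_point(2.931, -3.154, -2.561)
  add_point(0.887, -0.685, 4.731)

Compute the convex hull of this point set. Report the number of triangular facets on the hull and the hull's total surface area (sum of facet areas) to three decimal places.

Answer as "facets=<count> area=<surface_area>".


facets=6 area=282.713

Points on the hull: [0, 1, 2, 3, 4] (5 of 5).

Per-facet area ½‖(b−a)×(c−a)‖:
  f1: (p0, p1, p2) → 103.2890
  f2: (p3, p1, p2) → 22.7188
  f3: (p4, p0, p2) → 47.7956
  f4: (p4, p3, p2) → 31.7394
  f5: (p4, p0, p1) → 59.8805
  f6: (p4, p3, p1) → 17.2898
Σ area = 282.713

Euler characteristic 5−9+6 = 2 ✓


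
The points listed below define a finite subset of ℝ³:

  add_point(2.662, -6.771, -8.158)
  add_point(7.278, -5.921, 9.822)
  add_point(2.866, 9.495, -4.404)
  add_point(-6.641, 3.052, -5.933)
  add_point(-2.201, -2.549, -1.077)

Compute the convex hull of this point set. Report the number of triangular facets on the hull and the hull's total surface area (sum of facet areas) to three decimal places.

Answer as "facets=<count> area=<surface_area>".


facets=6 area=492.001

Hull vertices (5/5): indices [0, 1, 2, 3, 4].

Facet areas (half cross-product norm):
  f1: (p2, p1, p3) → 122.8927
  f2: (p0, p2, p3) → 78.6782
  f3: (p0, p2, p1) → 149.5630
  f4: (p4, p1, p3) → 29.3863
  f5: (p4, p0, p3) → 40.9959
  f6: (p4, p0, p1) → 70.4848
Σ area = 492.001

Euler characteristic 5−9+6 = 2 ✓


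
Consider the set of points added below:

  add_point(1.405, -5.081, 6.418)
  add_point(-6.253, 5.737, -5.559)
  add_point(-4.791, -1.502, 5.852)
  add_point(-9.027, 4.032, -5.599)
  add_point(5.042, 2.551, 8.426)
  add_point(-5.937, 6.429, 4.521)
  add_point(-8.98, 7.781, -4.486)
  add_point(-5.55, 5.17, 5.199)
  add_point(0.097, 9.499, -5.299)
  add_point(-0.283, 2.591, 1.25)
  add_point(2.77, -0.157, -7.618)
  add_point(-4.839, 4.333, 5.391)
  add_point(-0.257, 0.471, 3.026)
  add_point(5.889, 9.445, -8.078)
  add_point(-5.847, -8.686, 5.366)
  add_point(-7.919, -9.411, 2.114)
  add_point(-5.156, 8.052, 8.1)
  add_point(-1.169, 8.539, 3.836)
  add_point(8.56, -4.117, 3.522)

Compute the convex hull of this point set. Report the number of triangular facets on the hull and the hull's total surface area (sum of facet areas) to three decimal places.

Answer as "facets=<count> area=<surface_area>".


facets=20 area=999.165

Hull vertices (12/19): indices [0, 3, 4, 6, 8, 10, 13, 14, 15, 16, 17, 18].

Triangle areas on the boundary:
  f1: (p10, p15, p3) → 94.7695
  f2: (p10, p15, p18) → 105.0462
  f3: (p0, p4, p18) → 30.8591
  f4: (p13, p10, p18) → 65.3292
  f5: (p13, p4, p18) → 78.2542
  f6: (p13, p10, p3) → 64.0642
  f7: (p6, p15, p3) → 22.0734
  f8: (p6, p16, p15) → 114.1250
  f9: (p6, p13, p3) → 30.0533
  f10: (p6, p16, p8) → 59.7192
  f11: (p6, p13, p8) → 11.7594
  f12: (p14, p16, p4) → 88.9291
  f13: (p14, p0, p4) → 21.7931
  f14: (p14, p16, p15) → 31.3486
  f15: (p14, p15, p18) → 26.6032
  f16: (p14, p0, p18) → 18.0183
  f17: (p17, p16, p8) → 15.5954
  f18: (p17, p13, p8) → 24.9059
  f19: (p17, p16, p4) → 28.6004
  f20: (p17, p13, p4) → 67.3177
Σ area = 999.165

Euler: V−E+F = 12−30+20 = 2.


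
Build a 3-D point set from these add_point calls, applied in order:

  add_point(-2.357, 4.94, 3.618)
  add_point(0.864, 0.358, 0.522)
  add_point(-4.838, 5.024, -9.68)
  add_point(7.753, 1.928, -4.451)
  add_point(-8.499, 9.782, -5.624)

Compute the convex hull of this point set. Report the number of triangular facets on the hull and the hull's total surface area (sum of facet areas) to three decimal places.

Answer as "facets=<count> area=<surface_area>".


facets=6 area=287.390

5 of the 5 inputs are extreme points: [0, 1, 2, 3, 4].

Area of each hull facet:
  f1: (p2, p3, p4) → 46.6120
  f2: (p2, p1, p4) → 45.5799
  f3: (p2, p1, p3) → 53.5489
  f4: (p0, p3, p4) → 80.3926
  f5: (p0, p1, p4) → 38.1606
  f6: (p0, p1, p3) → 23.0963
Σ area = 287.390

Euler characteristic 5−9+6 = 2 ✓


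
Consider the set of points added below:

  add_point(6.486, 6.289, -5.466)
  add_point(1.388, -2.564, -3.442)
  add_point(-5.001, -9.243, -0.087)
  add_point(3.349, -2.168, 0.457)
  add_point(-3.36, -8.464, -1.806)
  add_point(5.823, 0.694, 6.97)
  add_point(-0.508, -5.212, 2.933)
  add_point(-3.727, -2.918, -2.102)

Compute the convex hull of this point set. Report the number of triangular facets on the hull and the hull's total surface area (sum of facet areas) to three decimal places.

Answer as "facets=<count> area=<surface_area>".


8 of the 8 inputs are extreme points: [0, 1, 2, 3, 4, 5, 6, 7].

Facet areas (half cross-product norm):
  f1: (p7, p5, p0) → 82.6567
  f2: (p3, p5, p0) → 40.5038
  f3: (p3, p1, p0) → 22.6466
  f4: (p4, p1, p0) → 6.1444
  f5: (p4, p7, p0) → 31.1222
  f6: (p4, p7, p2) → 6.6315
  f7: (p4, p3, p1) → 16.7712
  f8: (p4, p3, p5) → 25.7720
  f9: (p6, p4, p2) → 8.0097
  f10: (p6, p4, p5) → 12.0072
  f11: (p6, p7, p2) → 19.0372
  f12: (p6, p7, p5) → 27.3948
Σ area = 298.697

Check V−E+F: 8 − 18 + 12 = 2.

facets=12 area=298.697


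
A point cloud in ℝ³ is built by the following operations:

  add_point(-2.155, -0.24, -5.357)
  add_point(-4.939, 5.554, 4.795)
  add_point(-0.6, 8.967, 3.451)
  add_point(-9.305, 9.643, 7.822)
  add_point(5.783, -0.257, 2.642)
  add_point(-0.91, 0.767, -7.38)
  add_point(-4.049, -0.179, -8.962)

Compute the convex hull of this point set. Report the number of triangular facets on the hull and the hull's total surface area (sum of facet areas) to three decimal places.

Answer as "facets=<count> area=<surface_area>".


facets=10 area=356.232

Hull vertices (7/7): indices [0, 1, 2, 3, 4, 5, 6].

Triangle areas on the boundary:
  f1: (p0, p6, p3) → 32.5414
  f2: (p0, p6, p4) → 6.7404
  f3: (p2, p4, p3) → 44.1298
  f4: (p2, p6, p3) → 75.6212
  f5: (p1, p4, p3) → 15.4106
  f6: (p1, p0, p3) → 22.6762
  f7: (p1, p0, p4) → 60.9391
  f8: (p5, p6, p4) → 12.7470
  f9: (p5, p2, p4) → 64.3445
  f10: (p5, p2, p6) → 21.0817
Σ area = 356.232

Euler: V−E+F = 7−15+10 = 2.


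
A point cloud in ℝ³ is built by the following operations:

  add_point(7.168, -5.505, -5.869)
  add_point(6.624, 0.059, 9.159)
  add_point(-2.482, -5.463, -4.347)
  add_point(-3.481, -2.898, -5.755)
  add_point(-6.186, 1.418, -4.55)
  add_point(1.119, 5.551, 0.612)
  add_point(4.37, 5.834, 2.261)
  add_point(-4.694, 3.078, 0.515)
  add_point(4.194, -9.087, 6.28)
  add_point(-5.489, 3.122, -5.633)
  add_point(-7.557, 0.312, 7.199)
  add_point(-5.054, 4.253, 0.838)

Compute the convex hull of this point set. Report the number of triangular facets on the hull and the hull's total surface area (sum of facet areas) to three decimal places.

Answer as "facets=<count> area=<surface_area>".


Hull vertices (11/12): indices [0, 1, 2, 3, 4, 5, 6, 8, 9, 10, 11].

Area of each hull facet:
  f1: (p9, p6, p0) → 85.5215
  f2: (p1, p6, p10) → 62.1077
  f3: (p1, p8, p10) → 68.2466
  f4: (p1, p6, p0) → 65.5188
  f5: (p1, p8, p0) → 64.2983
  f6: (p11, p6, p10) → 36.6733
  f7: (p11, p9, p10) → 18.9073
  f8: (p2, p8, p0) → 59.0400
  f9: (p2, p8, p10) → 84.0000
  f10: (p5, p9, p6) → 5.6965
  f11: (p5, p11, p6) → 5.7028
  f12: (p5, p11, p9) → 20.7340
  f13: (p3, p9, p0) → 29.4415
  f14: (p3, p2, p0) → 14.6163
  f15: (p4, p2, p10) → 46.3704
  f16: (p4, p3, p2) → 5.3868
  f17: (p4, p9, p10) → 10.0210
  f18: (p4, p3, p9) → 5.1878
Σ area = 687.471

Check V−E+F: 11 − 27 + 18 = 2.

facets=18 area=687.471


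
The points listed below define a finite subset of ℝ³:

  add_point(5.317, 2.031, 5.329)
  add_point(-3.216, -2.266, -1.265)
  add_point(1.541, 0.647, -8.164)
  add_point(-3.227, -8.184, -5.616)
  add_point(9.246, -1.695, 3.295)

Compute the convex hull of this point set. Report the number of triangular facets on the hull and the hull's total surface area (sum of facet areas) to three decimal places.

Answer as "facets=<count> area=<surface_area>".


5 of the 5 inputs are extreme points: [0, 1, 2, 3, 4].

Triangle areas on the boundary:
  f1: (p2, p4, p3) → 72.2118
  f2: (p0, p4, p3) → 48.0253
  f3: (p0, p2, p4) → 39.7391
  f4: (p1, p2, p3) → 31.9563
  f5: (p1, p0, p3) → 32.9072
  f6: (p1, p0, p2) → 51.3538
Σ area = 276.193

Check V−E+F: 5 − 9 + 6 = 2.

facets=6 area=276.193


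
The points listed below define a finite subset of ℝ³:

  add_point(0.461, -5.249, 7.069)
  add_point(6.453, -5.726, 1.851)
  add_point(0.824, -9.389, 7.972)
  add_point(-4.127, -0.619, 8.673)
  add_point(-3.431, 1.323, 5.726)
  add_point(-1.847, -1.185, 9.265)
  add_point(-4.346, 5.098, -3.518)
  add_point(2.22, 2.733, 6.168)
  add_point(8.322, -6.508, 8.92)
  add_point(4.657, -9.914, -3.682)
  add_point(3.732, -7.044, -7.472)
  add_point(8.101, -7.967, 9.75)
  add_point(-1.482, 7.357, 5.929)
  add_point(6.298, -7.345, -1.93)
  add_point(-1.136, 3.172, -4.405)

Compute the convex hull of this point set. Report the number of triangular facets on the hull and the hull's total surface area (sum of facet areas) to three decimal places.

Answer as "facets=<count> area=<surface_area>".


Extreme-point indices: [1, 2, 3, 5, 6, 7, 8, 9, 10, 11, 12, 13, 14] — 13 of 15 on the boundary.

Triangle areas on the boundary:
  f1: (p2, p10, p6) → 116.7243
  f2: (p2, p10, p9) → 22.3985
  f3: (p14, p10, p6) → 12.1335
  f4: (p12, p14, p6) → 19.3990
  f5: (p11, p2, p9) → 46.7038
  f6: (p11, p12, p8) → 10.3695
  f7: (p13, p14, p10) → 35.8392
  f8: (p13, p10, p9) → 8.5053
  f9: (p13, p11, p8) → 8.6221
  f10: (p13, p11, p9) → 17.7140
  f11: (p7, p12, p8) → 7.4622
  f12: (p7, p12, p14) → 31.7917
  f13: (p3, p2, p6) → 64.5399
  f14: (p3, p12, p6) → 44.7590
  f15: (p1, p13, p14) → 26.7925
  f16: (p1, p7, p14) → 56.0250
  f17: (p1, p13, p8) → 7.9523
  f18: (p1, p7, p8) → 37.3844
  f19: (p5, p11, p12) → 47.7033
  f20: (p5, p3, p12) → 10.7077
  f21: (p5, p11, p2) → 33.1476
  f22: (p5, p3, p2) → 9.3188
Σ area = 675.994

Euler characteristic 13−33+22 = 2 ✓

facets=22 area=675.994


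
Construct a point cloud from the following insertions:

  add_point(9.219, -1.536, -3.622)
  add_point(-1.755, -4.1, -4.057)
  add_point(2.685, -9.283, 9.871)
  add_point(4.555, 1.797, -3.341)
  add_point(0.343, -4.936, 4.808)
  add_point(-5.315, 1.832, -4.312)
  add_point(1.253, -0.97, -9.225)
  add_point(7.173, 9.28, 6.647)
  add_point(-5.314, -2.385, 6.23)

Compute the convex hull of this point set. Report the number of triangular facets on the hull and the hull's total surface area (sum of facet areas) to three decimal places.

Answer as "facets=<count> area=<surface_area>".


facets=10 area=700.760

Extreme-point indices: [0, 1, 2, 5, 6, 7, 8] — 7 of 9 on the boundary.

Triangle areas on the boundary:
  f1: (p2, p7, p0) → 122.3655
  f2: (p8, p7, p5) → 94.4197
  f3: (p8, p2, p7) → 94.9097
  f4: (p6, p7, p5) → 78.8241
  f5: (p6, p7, p0) → 71.3002
  f6: (p1, p2, p0) → 84.9652
  f7: (p1, p6, p0) → 32.7474
  f8: (p1, p8, p2) → 61.5411
  f9: (p1, p8, p5) → 36.7796
  f10: (p1, p6, p5) → 22.9076
Σ area = 700.760

Euler characteristic 7−15+10 = 2 ✓


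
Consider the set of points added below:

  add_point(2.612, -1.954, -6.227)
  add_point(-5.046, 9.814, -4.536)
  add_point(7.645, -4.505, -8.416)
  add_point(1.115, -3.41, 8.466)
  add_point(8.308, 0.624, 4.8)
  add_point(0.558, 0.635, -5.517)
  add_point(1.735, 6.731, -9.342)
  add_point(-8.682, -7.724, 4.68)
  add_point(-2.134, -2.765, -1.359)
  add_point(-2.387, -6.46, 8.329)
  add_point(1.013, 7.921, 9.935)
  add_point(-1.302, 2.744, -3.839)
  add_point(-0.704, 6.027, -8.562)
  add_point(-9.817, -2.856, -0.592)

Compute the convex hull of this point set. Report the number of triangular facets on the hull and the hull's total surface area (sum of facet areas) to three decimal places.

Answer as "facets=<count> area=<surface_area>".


facets=16 area=966.097

10 of the 14 inputs are extreme points: [1, 2, 3, 4, 6, 7, 9, 10, 12, 13].

Facet areas (half cross-product norm):
  f1: (p10, p1, p13) → 108.3204
  f2: (p9, p2, p4) → 94.3968
  f3: (p6, p2, p4) → 87.9132
  f4: (p6, p10, p4) → 95.9986
  f5: (p6, p10, p1) → 69.1213
  f6: (p3, p10, p4) → 47.6103
  f7: (p3, p9, p4) → 9.8717
  f8: (p3, p9, p10) → 20.2149
  f9: (p7, p2, p13) → 69.4415
  f10: (p7, p9, p2) → 72.4046
  f11: (p7, p10, p13) → 66.9598
  f12: (p7, p9, p10) → 49.9646
  f13: (p12, p1, p13) → 49.2289
  f14: (p12, p6, p1) → 7.5168
  f15: (p12, p2, p13) → 100.4800
  f16: (p12, p6, p2) → 16.6534
Σ area = 966.097

Euler: V−E+F = 10−24+16 = 2.


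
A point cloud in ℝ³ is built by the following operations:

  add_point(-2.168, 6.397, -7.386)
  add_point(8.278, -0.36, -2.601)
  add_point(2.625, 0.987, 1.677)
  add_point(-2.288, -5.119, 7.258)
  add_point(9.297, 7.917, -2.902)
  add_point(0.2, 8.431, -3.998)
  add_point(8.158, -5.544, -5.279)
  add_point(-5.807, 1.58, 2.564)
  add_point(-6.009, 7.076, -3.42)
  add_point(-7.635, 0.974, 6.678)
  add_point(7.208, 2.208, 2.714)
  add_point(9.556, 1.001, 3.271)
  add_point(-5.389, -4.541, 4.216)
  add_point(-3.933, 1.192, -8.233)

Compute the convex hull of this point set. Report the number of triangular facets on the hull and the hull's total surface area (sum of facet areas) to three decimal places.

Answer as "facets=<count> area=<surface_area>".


facets=18 area=760.853

Points on the hull: [0, 3, 4, 5, 6, 8, 9, 10, 11, 12, 13] (11 of 14).

Area of each hull facet:
  f1: (p4, p5, p9) → 63.9247
  f2: (p4, p6, p11) → 50.1929
  f3: (p3, p11, p9) → 55.2869
  f4: (p3, p6, p11) → 74.7003
  f5: (p8, p5, p9) → 36.0230
  f6: (p8, p13, p9) → 46.2328
  f7: (p10, p11, p9) → 13.7736
  f8: (p10, p4, p9) → 56.1995
  f9: (p10, p4, p11) → 10.8687
  f10: (p0, p13, p6) → 38.9491
  f11: (p0, p4, p6) → 82.1538
  f12: (p0, p4, p5) → 17.3301
  f13: (p0, p8, p5) → 12.4897
  f14: (p0, p8, p13) → 15.4669
  f15: (p12, p13, p9) → 44.3911
  f16: (p12, p3, p9) → 14.0560
  f17: (p12, p13, p6) → 93.1519
  f18: (p12, p3, p6) → 35.6622
Σ area = 760.853

Euler characteristic 11−27+18 = 2 ✓
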